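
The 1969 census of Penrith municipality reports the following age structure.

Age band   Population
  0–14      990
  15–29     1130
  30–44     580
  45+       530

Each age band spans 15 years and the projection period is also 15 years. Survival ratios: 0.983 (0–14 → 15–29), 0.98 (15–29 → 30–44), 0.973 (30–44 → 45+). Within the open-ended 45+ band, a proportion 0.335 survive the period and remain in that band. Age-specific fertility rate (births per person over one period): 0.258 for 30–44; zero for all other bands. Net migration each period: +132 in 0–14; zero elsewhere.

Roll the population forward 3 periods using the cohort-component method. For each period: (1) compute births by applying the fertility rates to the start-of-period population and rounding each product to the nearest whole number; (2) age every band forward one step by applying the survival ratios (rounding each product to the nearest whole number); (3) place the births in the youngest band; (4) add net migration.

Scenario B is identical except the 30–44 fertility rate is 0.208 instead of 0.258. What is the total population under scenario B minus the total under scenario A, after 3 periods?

— Period 1 —
Births: 580 * 0.258 = 150
15–29: 990 * 0.983 = 973
30–44: 1130 * 0.98 = 1107
45+: 580 * 0.973 + 530 * 0.335 = 564 + 178 = 742
Net migration: 0–14 + 132 → 282
→ [282, 973, 1107, 742]
— Period 2 —
Births: 1107 * 0.258 = 286
15–29: 282 * 0.983 = 277
30–44: 973 * 0.98 = 954
45+: 1107 * 0.973 + 742 * 0.335 = 1077 + 249 = 1326
Net migration: 0–14 + 132 → 418
→ [418, 277, 954, 1326]
— Period 3 —
Births: 954 * 0.258 = 246
15–29: 418 * 0.983 = 411
30–44: 277 * 0.98 = 271
45+: 954 * 0.973 + 1326 * 0.335 = 928 + 444 = 1372
Net migration: 0–14 + 132 → 378
→ [378, 411, 271, 1372]
Scenario A total after 3 periods: 2432
Scenario B projection —
— Period 1 —
Births: 580 * 0.208 = 121
15–29: 990 * 0.983 = 973
30–44: 1130 * 0.98 = 1107
45+: 580 * 0.973 + 530 * 0.335 = 564 + 178 = 742
Net migration: 0–14 + 132 → 253
→ [253, 973, 1107, 742]
— Period 2 —
Births: 1107 * 0.208 = 230
15–29: 253 * 0.983 = 249
30–44: 973 * 0.98 = 954
45+: 1107 * 0.973 + 742 * 0.335 = 1077 + 249 = 1326
Net migration: 0–14 + 132 → 362
→ [362, 249, 954, 1326]
— Period 3 —
Births: 954 * 0.208 = 198
15–29: 362 * 0.983 = 356
30–44: 249 * 0.98 = 244
45+: 954 * 0.973 + 1326 * 0.335 = 928 + 444 = 1372
Net migration: 0–14 + 132 → 330
→ [330, 356, 244, 1372]
Scenario B total after 3 periods: 2302
Difference B − A = 2302 − 2432 = -130

-130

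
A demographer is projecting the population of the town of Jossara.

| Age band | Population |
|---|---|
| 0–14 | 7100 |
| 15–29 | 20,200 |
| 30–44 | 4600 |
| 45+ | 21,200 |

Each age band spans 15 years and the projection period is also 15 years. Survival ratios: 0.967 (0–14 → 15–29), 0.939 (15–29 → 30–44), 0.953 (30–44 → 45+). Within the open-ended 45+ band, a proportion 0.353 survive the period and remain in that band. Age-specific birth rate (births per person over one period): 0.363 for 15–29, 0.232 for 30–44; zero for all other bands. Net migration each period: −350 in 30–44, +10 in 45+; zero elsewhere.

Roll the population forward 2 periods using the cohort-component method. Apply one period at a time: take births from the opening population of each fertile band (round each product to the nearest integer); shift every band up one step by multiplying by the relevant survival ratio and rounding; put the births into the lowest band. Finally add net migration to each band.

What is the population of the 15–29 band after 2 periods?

8123

— Period 1 —
Births: 20200 × 0.363 = 7333 ; 4600 × 0.232 = 1067 — total 8400
15–29: 7100 × 0.967 = 6866
30–44: 20200 × 0.939 = 18968
45+: 4600 × 0.953 + 21200 × 0.353 = 4384 + 7484 = 11868
Net migration: 30–44 − 350 → 18618; 45+ + 10 → 11878
Population now: 0–14=8400, 15–29=6866, 30–44=18618, 45+=11878
— Period 2 —
Births: 6866 × 0.363 = 2492 ; 18618 × 0.232 = 4319 — total 6811
15–29: 8400 × 0.967 = 8123
30–44: 6866 × 0.939 = 6447
45+: 18618 × 0.953 + 11878 × 0.353 = 17743 + 4193 = 21936
Net migration: 30–44 − 350 → 6097; 45+ + 10 → 21946
Population now: 0–14=6811, 15–29=8123, 30–44=6097, 45+=21946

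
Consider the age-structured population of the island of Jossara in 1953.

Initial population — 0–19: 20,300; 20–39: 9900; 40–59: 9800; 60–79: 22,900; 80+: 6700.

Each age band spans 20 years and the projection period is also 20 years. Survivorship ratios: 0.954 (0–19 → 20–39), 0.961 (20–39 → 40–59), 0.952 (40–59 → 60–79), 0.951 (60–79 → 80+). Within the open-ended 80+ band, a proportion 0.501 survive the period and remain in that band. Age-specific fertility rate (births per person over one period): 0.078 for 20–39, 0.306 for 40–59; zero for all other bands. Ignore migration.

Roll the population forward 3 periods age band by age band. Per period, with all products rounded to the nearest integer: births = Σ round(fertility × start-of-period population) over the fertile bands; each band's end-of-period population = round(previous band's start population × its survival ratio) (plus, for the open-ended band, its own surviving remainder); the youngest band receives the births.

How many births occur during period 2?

(Groups numbered youngest = 1 to oldest = 5.)
Period 1:
Births: 9900 × 0.078 = 772  |  9800 × 0.306 = 2999 → total 3771
Group 2: 20300 × 0.954 = 19366
Group 3: 9900 × 0.961 = 9514
Group 4: 9800 × 0.952 = 9330
Group 5: 22900 × 0.951 + 6700 × 0.501 = 21778 + 3357 = 25135
Giving 3771 / 19366 / 9514 / 9330 / 25135.
Period 2:
Births: 19366 × 0.078 = 1511  |  9514 × 0.306 = 2911 → total 4422
Group 2: 3771 × 0.954 = 3598
Group 3: 19366 × 0.961 = 18611
Group 4: 9514 × 0.952 = 9057
Group 5: 9330 × 0.951 + 25135 × 0.501 = 8873 + 12593 = 21466
Giving 4422 / 3598 / 18611 / 9057 / 21466.

4422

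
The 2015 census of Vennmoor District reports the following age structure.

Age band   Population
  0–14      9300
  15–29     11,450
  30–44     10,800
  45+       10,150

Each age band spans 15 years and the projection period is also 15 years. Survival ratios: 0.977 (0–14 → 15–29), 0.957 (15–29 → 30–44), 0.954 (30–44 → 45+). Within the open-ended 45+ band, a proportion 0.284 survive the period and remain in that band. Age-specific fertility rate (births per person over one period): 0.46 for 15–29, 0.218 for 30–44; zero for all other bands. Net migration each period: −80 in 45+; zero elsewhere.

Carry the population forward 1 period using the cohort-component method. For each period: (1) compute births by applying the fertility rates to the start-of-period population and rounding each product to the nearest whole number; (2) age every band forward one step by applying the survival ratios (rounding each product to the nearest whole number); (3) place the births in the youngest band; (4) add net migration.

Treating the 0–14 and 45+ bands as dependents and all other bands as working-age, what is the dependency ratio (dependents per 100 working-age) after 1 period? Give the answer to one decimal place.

After projecting period 1:
Births: 11450 * 0.46 = 5267, 10800 * 0.218 = 2354 → total 7621
15–29: 9300 * 0.977 = 9086
30–44: 11450 * 0.957 = 10958
45+: 10800 * 0.954 + 10150 * 0.284 = 10303 + 2883 = 13186
Net migration: 45+ − 80 → 13106
Giving 7621 / 9086 / 10958 / 13106.
Dependents (band 0–14 + band 45+) = 7621 + 13106 = 20727; working-age = 20044; ratio = 20727/20044 × 100 = 103.4

103.4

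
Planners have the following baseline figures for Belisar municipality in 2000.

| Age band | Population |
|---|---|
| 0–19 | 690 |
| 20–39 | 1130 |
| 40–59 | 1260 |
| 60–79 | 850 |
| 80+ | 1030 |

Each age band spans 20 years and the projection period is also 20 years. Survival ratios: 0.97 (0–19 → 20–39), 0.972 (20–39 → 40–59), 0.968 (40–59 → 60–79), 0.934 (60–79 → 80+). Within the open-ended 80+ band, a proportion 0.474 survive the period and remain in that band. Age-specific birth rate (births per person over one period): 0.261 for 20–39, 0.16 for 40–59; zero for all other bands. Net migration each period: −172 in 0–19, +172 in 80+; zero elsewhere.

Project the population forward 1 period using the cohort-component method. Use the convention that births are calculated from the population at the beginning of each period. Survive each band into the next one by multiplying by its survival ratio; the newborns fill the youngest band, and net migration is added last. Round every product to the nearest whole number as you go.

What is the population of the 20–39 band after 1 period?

669

Let group 1 be 0–19 through group 5 = 80+.
— Period 1 —
Births: 1130 × 0.261 = 295 ; 1260 × 0.16 = 202 → 497
Group 2: 690 × 0.97 = 669
Group 3: 1130 × 0.972 = 1098
Group 4: 1260 × 0.968 = 1220
Group 5: 850 × 0.934 + 1030 × 0.474 = 794 + 488 = 1282
Net migration: Group 1 − 172 → 325; Group 5 + 172 → 1454
Population now: 0–19=325, 20–39=669, 40–59=1098, 60–79=1220, 80+=1454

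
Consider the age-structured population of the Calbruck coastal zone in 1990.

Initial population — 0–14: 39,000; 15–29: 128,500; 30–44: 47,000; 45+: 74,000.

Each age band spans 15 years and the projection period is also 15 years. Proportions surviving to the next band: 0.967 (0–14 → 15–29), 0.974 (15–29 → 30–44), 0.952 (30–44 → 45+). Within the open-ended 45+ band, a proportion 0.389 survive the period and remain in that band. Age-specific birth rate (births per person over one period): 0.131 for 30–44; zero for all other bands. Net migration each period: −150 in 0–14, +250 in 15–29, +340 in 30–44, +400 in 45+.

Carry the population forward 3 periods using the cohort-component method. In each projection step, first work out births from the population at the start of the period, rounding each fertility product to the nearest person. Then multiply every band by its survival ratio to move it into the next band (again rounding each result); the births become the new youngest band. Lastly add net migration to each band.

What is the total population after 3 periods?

120725

Period 1:
Births: 47000 × 0.131 = 6157
15–29: 39000 × 0.967 = 37713
30–44: 128500 × 0.974 = 125159
45+: 47000 × 0.952 + 74000 × 0.389 = 44744 + 28786 = 73530
Net migration: 0–14 − 150 → 6007; 15–29 + 250 → 37963; 30–44 + 340 → 125499; 45+ + 400 → 73930
End of period: [6007, 37963, 125499, 73930]
Period 2:
Births: 125499 × 0.131 = 16440
15–29: 6007 × 0.967 = 5809
30–44: 37963 × 0.974 = 36976
45+: 125499 × 0.952 + 73930 × 0.389 = 119475 + 28759 = 148234
Net migration: 0–14 − 150 → 16290; 15–29 + 250 → 6059; 30–44 + 340 → 37316; 45+ + 400 → 148634
End of period: [16290, 6059, 37316, 148634]
Period 3:
Births: 37316 × 0.131 = 4888
15–29: 16290 × 0.967 = 15752
30–44: 6059 × 0.974 = 5901
45+: 37316 × 0.952 + 148634 × 0.389 = 35525 + 57819 = 93344
Net migration: 0–14 − 150 → 4738; 15–29 + 250 → 16002; 30–44 + 340 → 6241; 45+ + 400 → 93744
End of period: [4738, 16002, 6241, 93744]
Total after period 3: 4738 + 16002 + 6241 + 93744 = 120725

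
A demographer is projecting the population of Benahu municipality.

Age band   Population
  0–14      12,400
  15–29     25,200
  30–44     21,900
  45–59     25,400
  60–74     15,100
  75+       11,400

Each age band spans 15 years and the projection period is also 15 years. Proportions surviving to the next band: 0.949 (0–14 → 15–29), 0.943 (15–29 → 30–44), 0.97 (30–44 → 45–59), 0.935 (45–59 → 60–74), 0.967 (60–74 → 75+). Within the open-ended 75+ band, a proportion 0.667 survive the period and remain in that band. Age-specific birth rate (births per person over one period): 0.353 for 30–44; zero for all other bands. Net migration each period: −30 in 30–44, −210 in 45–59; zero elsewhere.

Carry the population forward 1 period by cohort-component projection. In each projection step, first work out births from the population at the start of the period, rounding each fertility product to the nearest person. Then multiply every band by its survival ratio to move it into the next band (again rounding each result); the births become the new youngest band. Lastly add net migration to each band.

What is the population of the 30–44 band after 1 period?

23734

Period 1:
Births: 21900 × 0.353 = 7731
15–29: 12400 × 0.949 = 11768
30–44: 25200 × 0.943 = 23764
45–59: 21900 × 0.97 = 21243
60–74: 25400 × 0.935 = 23749
75+: 15100 × 0.967 + 11400 × 0.667 = 14602 + 7604 = 22206
Net migration: 30–44 − 30 → 23734; 45–59 − 210 → 21033
→ [7731, 11768, 23734, 21033, 23749, 22206]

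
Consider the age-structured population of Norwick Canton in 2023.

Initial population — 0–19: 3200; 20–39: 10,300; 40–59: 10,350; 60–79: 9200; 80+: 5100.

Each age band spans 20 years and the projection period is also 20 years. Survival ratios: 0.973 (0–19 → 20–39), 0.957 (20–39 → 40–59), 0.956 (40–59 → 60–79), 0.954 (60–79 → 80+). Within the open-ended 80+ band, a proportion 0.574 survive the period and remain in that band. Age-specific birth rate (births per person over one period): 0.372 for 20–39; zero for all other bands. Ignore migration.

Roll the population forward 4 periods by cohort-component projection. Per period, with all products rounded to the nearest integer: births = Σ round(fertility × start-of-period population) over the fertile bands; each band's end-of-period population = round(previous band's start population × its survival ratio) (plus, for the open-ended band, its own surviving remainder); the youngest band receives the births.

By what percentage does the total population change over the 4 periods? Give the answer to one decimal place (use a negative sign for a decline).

[period 1]
Births: 10300 × 0.372 = 3832
20–39: 3200 × 0.973 = 3114
40–59: 10300 × 0.957 = 9857
60–79: 10350 × 0.956 = 9895
80+: 9200 × 0.954 + 5100 × 0.574 = 8777 + 2927 = 11704
Population now: 0–19=3832, 20–39=3114, 40–59=9857, 60–79=9895, 80+=11704
[period 2]
Births: 3114 × 0.372 = 1158
20–39: 3832 × 0.973 = 3729
40–59: 3114 × 0.957 = 2980
60–79: 9857 × 0.956 = 9423
80+: 9895 × 0.954 + 11704 × 0.574 = 9440 + 6718 = 16158
Population now: 0–19=1158, 20–39=3729, 40–59=2980, 60–79=9423, 80+=16158
[period 3]
Births: 3729 × 0.372 = 1387
20–39: 1158 × 0.973 = 1127
40–59: 3729 × 0.957 = 3569
60–79: 2980 × 0.956 = 2849
80+: 9423 × 0.954 + 16158 × 0.574 = 8990 + 9275 = 18265
Population now: 0–19=1387, 20–39=1127, 40–59=3569, 60–79=2849, 80+=18265
[period 4]
Births: 1127 × 0.372 = 419
20–39: 1387 × 0.973 = 1350
40–59: 1127 × 0.957 = 1079
60–79: 3569 × 0.956 = 3412
80+: 2849 × 0.954 + 18265 × 0.574 = 2718 + 10484 = 13202
Population now: 0–19=419, 20–39=1350, 40–59=1079, 60–79=3412, 80+=13202
Total: 38150 → 19462; change = -18688; percentage change = -49.0%

-49.0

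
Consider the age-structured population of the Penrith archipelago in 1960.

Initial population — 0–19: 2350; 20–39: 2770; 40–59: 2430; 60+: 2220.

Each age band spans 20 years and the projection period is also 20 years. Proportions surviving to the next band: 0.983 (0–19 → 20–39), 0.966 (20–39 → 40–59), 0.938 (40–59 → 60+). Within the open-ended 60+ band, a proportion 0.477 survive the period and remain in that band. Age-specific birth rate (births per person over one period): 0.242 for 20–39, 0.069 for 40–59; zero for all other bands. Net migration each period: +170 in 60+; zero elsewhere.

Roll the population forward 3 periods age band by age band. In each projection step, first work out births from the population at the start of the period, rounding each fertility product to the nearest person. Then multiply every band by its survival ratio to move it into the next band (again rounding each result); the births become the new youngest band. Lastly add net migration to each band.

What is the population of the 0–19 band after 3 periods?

353

(Groups numbered youngest = 1 to oldest = 4.)
Period 1.
Births: 2770 * 0.242 = 670, 2430 * 0.069 = 168 → total 838
Group 2: 2350 * 0.983 = 2310
Group 3: 2770 * 0.966 = 2676
Group 4: 2430 * 0.938 + 2220 * 0.477 = 2279 + 1059 = 3338
Net migration: Group 4 + 170 → 3508
Population now: 0–19=838, 20–39=2310, 40–59=2676, 60+=3508
Period 2.
Births: 2310 * 0.242 = 559, 2676 * 0.069 = 185 → total 744
Group 2: 838 * 0.983 = 824
Group 3: 2310 * 0.966 = 2231
Group 4: 2676 * 0.938 + 3508 * 0.477 = 2510 + 1673 = 4183
Net migration: Group 4 + 170 → 4353
Population now: 0–19=744, 20–39=824, 40–59=2231, 60+=4353
Period 3.
Births: 824 * 0.242 = 199, 2231 * 0.069 = 154 → total 353
Group 2: 744 * 0.983 = 731
Group 3: 824 * 0.966 = 796
Group 4: 2231 * 0.938 + 4353 * 0.477 = 2093 + 2076 = 4169
Net migration: Group 4 + 170 → 4339
Population now: 0–19=353, 20–39=731, 40–59=796, 60+=4339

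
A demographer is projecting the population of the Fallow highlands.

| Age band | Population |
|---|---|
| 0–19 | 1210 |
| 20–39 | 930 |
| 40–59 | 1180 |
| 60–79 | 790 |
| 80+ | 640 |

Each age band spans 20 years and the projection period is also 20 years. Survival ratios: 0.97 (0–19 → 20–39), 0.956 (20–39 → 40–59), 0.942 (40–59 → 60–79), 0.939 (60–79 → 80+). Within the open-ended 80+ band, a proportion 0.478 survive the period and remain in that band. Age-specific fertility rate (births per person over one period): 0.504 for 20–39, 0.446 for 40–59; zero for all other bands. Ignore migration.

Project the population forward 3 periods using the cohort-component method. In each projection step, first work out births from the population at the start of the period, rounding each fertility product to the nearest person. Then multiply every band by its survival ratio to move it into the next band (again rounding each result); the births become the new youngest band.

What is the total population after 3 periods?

(Groups numbered youngest = 1 to oldest = 5.)
— Period 1 —
Births: 930 × 0.504 = 469 ; 1180 × 0.446 = 526 → total 995
Group 2: 1210 × 0.97 = 1174
Group 3: 930 × 0.956 = 889
Group 4: 1180 × 0.942 = 1112
Group 5: 790 × 0.939 + 640 × 0.478 = 742 + 306 = 1048
Population now: 0–19=995, 20–39=1174, 40–59=889, 60–79=1112, 80+=1048
— Period 2 —
Births: 1174 × 0.504 = 592 ; 889 × 0.446 = 396 → total 988
Group 2: 995 × 0.97 = 965
Group 3: 1174 × 0.956 = 1122
Group 4: 889 × 0.942 = 837
Group 5: 1112 × 0.939 + 1048 × 0.478 = 1044 + 501 = 1545
Population now: 0–19=988, 20–39=965, 40–59=1122, 60–79=837, 80+=1545
— Period 3 —
Births: 965 × 0.504 = 486 ; 1122 × 0.446 = 500 → total 986
Group 2: 988 × 0.97 = 958
Group 3: 965 × 0.956 = 923
Group 4: 1122 × 0.942 = 1057
Group 5: 837 × 0.939 + 1545 × 0.478 = 786 + 739 = 1525
Population now: 0–19=986, 20–39=958, 40–59=923, 60–79=1057, 80+=1525
Total after period 3: 986 + 958 + 923 + 1057 + 1525 = 5449

5449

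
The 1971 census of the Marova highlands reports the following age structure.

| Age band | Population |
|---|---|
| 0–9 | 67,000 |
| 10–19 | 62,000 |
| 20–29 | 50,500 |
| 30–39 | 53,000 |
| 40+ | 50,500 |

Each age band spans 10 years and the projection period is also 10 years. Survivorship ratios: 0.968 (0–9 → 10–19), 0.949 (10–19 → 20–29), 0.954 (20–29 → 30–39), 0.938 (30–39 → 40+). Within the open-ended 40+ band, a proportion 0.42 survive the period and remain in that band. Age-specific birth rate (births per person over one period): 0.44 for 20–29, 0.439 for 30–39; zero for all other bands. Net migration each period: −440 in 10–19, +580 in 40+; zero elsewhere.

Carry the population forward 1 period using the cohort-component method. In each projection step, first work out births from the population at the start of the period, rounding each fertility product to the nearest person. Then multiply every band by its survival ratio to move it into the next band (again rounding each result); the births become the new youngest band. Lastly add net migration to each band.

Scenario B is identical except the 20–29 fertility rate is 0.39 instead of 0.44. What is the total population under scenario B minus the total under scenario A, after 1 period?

-2525

[period 1]
Births: 50500 * 0.44 = 22220, 53000 * 0.439 = 23267 → total 45487
10–19: 67000 * 0.968 = 64856
20–29: 62000 * 0.949 = 58838
30–39: 50500 * 0.954 = 48177
40+: 53000 * 0.938 + 50500 * 0.42 = 49714 + 21210 = 70924
Net migration: 10–19 − 440 → 64416; 40+ + 580 → 71504
Giving 45487 / 64416 / 58838 / 48177 / 71504.
Scenario A total after 1 period: 288422
Scenario B projection —
[period 1]
Births: 50500 * 0.39 = 19695, 53000 * 0.439 = 23267 → total 42962
10–19: 67000 * 0.968 = 64856
20–29: 62000 * 0.949 = 58838
30–39: 50500 * 0.954 = 48177
40+: 53000 * 0.938 + 50500 * 0.42 = 49714 + 21210 = 70924
Net migration: 10–19 − 440 → 64416; 40+ + 580 → 71504
Giving 42962 / 64416 / 58838 / 48177 / 71504.
Scenario B total after 1 period: 285897
Difference B − A = 285897 − 288422 = -2525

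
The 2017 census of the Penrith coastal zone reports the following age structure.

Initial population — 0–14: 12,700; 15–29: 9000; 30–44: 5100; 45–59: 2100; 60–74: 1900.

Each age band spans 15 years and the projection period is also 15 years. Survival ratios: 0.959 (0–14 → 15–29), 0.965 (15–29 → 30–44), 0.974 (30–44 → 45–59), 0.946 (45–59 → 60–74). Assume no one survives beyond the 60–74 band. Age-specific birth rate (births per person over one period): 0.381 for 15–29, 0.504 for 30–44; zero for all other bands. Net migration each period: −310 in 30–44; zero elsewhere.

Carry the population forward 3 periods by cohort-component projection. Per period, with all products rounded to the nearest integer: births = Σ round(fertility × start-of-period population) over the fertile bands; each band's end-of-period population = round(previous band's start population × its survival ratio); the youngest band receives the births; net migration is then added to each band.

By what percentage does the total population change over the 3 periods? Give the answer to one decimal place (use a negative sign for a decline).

Period 1.
Births: 9000 × 0.381 = 3429  |  5100 × 0.504 = 2570 → total 5999
15–29: 12700 × 0.959 = 12179
30–44: 9000 × 0.965 = 8685
45–59: 5100 × 0.974 = 4967
60–74: 2100 × 0.946 = 1987
Net migration: 30–44 − 310 → 8375
→ [5999, 12179, 8375, 4967, 1987]
Period 2.
Births: 12179 × 0.381 = 4640  |  8375 × 0.504 = 4221 → total 8861
15–29: 5999 × 0.959 = 5753
30–44: 12179 × 0.965 = 11753
45–59: 8375 × 0.974 = 8157
60–74: 4967 × 0.946 = 4699
Net migration: 30–44 − 310 → 11443
→ [8861, 5753, 11443, 8157, 4699]
Period 3.
Births: 5753 × 0.381 = 2192  |  11443 × 0.504 = 5767 → total 7959
15–29: 8861 × 0.959 = 8498
30–44: 5753 × 0.965 = 5552
45–59: 11443 × 0.974 = 11145
60–74: 8157 × 0.946 = 7717
Net migration: 30–44 − 310 → 5242
→ [7959, 8498, 5242, 11145, 7717]
Total: 30800 → 40561; change = 9761; percentage change = 31.7%

31.7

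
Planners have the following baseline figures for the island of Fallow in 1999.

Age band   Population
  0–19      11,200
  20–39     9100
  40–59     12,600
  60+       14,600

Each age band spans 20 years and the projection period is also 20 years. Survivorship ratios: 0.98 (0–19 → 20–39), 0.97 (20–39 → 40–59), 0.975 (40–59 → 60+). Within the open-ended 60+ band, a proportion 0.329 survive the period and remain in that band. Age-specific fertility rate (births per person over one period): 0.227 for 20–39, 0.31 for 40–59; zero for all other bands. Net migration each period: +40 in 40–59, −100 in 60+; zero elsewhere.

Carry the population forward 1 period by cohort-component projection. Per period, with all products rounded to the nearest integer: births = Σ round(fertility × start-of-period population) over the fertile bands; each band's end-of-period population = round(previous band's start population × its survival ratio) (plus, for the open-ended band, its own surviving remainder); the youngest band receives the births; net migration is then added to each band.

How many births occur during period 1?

5972

After projecting period 1:
Births: 9100 × 0.227 = 2066, 12600 × 0.31 = 3906 → total 5972
20–39: 11200 × 0.98 = 10976
40–59: 9100 × 0.97 = 8827
60+: 12600 × 0.975 + 14600 × 0.329 = 12285 + 4803 = 17088
Net migration: 40–59 + 40 → 8867; 60+ − 100 → 16988
End of period: [5972, 10976, 8867, 16988]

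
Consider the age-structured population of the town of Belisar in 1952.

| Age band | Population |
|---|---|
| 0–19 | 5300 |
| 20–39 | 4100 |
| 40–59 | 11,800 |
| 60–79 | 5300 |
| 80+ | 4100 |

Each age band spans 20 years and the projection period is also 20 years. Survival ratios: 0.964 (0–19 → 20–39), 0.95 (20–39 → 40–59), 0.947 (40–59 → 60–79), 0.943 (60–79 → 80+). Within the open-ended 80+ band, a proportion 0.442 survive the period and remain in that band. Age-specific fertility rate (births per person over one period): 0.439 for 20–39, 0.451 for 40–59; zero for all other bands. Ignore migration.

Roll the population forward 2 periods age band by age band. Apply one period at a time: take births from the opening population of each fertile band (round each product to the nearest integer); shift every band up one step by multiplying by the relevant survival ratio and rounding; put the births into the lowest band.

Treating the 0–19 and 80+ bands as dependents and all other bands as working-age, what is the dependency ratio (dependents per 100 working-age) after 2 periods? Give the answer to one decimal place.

113.9

— Period 1 —
Births: 4100 × 0.439 = 1800  |  11800 × 0.451 = 5322 → 7122
20–39: 5300 × 0.964 = 5109
40–59: 4100 × 0.95 = 3895
60–79: 11800 × 0.947 = 11175
80+: 5300 × 0.943 + 4100 × 0.442 = 4998 + 1812 = 6810
Population now: 0–19=7122, 20–39=5109, 40–59=3895, 60–79=11175, 80+=6810
— Period 2 —
Births: 5109 × 0.439 = 2243  |  3895 × 0.451 = 1757 → 4000
20–39: 7122 × 0.964 = 6866
40–59: 5109 × 0.95 = 4854
60–79: 3895 × 0.947 = 3689
80+: 11175 × 0.943 + 6810 × 0.442 = 10538 + 3010 = 13548
Population now: 0–19=4000, 20–39=6866, 40–59=4854, 60–79=3689, 80+=13548
Dependents (band 0–19 + band 80+) = 4000 + 13548 = 17548; working-age = 15409; ratio = 17548/15409 × 100 = 113.9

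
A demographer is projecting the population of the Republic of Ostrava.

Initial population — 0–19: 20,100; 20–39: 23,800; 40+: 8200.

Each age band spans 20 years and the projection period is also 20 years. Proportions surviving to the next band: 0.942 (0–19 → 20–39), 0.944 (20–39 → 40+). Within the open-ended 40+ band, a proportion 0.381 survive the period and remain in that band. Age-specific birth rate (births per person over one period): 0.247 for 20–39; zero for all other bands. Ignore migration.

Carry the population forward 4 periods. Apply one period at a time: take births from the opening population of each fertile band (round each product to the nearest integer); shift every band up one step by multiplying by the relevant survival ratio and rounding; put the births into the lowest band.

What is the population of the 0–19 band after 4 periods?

1088

Numbering the bands 1..3 from youngest to oldest:
After projecting period 1:
Births: 23800 × 0.247 = 5879
Band 2: 20100 × 0.942 = 18934
Band 3: 23800 × 0.944 + 8200 × 0.381 = 22467 + 3124 = 25591
Population now: 0–19=5879, 20–39=18934, 40+=25591
After projecting period 2:
Births: 18934 × 0.247 = 4677
Band 2: 5879 × 0.942 = 5538
Band 3: 18934 × 0.944 + 25591 × 0.381 = 17874 + 9750 = 27624
Population now: 0–19=4677, 20–39=5538, 40+=27624
After projecting period 3:
Births: 5538 × 0.247 = 1368
Band 2: 4677 × 0.942 = 4406
Band 3: 5538 × 0.944 + 27624 × 0.381 = 5228 + 10525 = 15753
Population now: 0–19=1368, 20–39=4406, 40+=15753
After projecting period 4:
Births: 4406 × 0.247 = 1088
Band 2: 1368 × 0.942 = 1289
Band 3: 4406 × 0.944 + 15753 × 0.381 = 4159 + 6002 = 10161
Population now: 0–19=1088, 20–39=1289, 40+=10161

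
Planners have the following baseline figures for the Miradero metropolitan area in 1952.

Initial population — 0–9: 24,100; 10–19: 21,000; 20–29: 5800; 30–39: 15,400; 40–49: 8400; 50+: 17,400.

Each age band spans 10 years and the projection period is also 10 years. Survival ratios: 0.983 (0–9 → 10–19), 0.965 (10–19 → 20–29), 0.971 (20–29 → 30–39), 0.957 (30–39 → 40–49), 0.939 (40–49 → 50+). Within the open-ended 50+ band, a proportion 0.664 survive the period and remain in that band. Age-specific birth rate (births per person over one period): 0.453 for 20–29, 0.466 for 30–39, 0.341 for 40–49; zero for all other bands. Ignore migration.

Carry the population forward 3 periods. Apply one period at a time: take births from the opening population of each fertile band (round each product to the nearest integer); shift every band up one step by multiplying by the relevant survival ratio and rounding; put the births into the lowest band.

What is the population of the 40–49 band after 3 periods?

Call the groups 1 to 6, youngest first.
— Period 1 —
Births: 5800 * 0.453 = 2627 ; 15400 * 0.466 = 7176 ; 8400 * 0.341 = 2864 → total 12667
Group 2: 24100 * 0.983 = 23690
Group 3: 21000 * 0.965 = 20265
Group 4: 5800 * 0.971 = 5632
Group 5: 15400 * 0.957 = 14738
Group 6: 8400 * 0.939 + 17400 * 0.664 = 7888 + 11554 = 19442
End of period: [12667, 23690, 20265, 5632, 14738, 19442]
— Period 2 —
Births: 20265 * 0.453 = 9180 ; 5632 * 0.466 = 2625 ; 14738 * 0.341 = 5026 → total 16831
Group 2: 12667 * 0.983 = 12452
Group 3: 23690 * 0.965 = 22861
Group 4: 20265 * 0.971 = 19677
Group 5: 5632 * 0.957 = 5390
Group 6: 14738 * 0.939 + 19442 * 0.664 = 13839 + 12909 = 26748
End of period: [16831, 12452, 22861, 19677, 5390, 26748]
— Period 3 —
Births: 22861 * 0.453 = 10356 ; 19677 * 0.466 = 9169 ; 5390 * 0.341 = 1838 → total 21363
Group 2: 16831 * 0.983 = 16545
Group 3: 12452 * 0.965 = 12016
Group 4: 22861 * 0.971 = 22198
Group 5: 19677 * 0.957 = 18831
Group 6: 5390 * 0.939 + 26748 * 0.664 = 5061 + 17761 = 22822
End of period: [21363, 16545, 12016, 22198, 18831, 22822]

18831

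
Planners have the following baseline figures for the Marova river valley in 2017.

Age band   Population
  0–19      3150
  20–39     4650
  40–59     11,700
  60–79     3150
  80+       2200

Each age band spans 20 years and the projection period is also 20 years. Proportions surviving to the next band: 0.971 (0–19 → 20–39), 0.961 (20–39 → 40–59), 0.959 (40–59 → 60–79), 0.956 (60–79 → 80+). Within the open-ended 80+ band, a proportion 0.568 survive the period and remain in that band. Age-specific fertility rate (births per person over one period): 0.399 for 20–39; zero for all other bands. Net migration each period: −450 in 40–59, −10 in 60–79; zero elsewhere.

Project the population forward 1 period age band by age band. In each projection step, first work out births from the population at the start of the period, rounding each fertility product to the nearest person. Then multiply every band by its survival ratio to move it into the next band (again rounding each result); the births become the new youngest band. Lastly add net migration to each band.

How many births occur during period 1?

Let group 1 be 0–19 through group 5 = 80+.
[period 1]
Births: 4650 × 0.399 = 1855
Group 2: 3150 × 0.971 = 3059
Group 3: 4650 × 0.961 = 4469
Group 4: 11700 × 0.959 = 11220
Group 5: 3150 × 0.956 + 2200 × 0.568 = 3011 + 1250 = 4261
Net migration: Group 3 − 450 → 4019; Group 4 − 10 → 11210
End of period: [1855, 3059, 4019, 11210, 4261]

1855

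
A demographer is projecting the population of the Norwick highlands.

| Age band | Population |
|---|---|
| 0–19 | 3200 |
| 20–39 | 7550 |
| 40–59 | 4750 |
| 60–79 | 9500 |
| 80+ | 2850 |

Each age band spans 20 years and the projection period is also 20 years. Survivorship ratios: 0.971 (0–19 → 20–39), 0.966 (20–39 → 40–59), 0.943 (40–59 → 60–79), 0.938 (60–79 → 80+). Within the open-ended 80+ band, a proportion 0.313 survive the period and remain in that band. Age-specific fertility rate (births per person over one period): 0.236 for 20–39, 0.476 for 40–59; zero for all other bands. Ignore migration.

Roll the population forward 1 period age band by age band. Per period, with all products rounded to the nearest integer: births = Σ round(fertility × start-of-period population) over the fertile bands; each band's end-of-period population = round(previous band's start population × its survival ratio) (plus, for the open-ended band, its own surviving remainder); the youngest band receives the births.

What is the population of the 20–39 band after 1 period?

3107

(Bands numbered youngest = 1 to oldest = 5.)
Period 1.
Births: 7550 × 0.236 = 1782 ; 4750 × 0.476 = 2261 → total 4043
Band 2: 3200 × 0.971 = 3107
Band 3: 7550 × 0.966 = 7293
Band 4: 4750 × 0.943 = 4479
Band 5: 9500 × 0.938 + 2850 × 0.313 = 8911 + 892 = 9803
End of period: [4043, 3107, 7293, 4479, 9803]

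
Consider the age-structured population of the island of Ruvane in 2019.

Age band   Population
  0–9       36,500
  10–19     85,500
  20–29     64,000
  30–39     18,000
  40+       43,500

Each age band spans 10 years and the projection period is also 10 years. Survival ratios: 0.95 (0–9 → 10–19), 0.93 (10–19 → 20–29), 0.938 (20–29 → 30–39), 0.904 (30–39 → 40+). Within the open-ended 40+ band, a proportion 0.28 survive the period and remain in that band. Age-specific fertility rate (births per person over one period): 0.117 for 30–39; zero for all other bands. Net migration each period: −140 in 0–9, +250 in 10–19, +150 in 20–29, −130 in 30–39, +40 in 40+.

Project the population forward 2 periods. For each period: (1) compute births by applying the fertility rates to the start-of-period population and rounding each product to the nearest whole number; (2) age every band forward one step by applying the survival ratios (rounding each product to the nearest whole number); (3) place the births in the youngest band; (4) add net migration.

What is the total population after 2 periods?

178382

— Period 1 —
Births: 18000 × 0.117 = 2106
10–19: 36500 × 0.95 = 34675
20–29: 85500 × 0.93 = 79515
30–39: 64000 × 0.938 = 60032
40+: 18000 × 0.904 + 43500 × 0.28 = 16272 + 12180 = 28452
Net migration: 0–9 − 140 → 1966; 10–19 + 250 → 34925; 20–29 + 150 → 79665; 30–39 − 130 → 59902; 40+ + 40 → 28492
→ [1966, 34925, 79665, 59902, 28492]
— Period 2 —
Births: 59902 × 0.117 = 7009
10–19: 1966 × 0.95 = 1868
20–29: 34925 × 0.93 = 32480
30–39: 79665 × 0.938 = 74726
40+: 59902 × 0.904 + 28492 × 0.28 = 54151 + 7978 = 62129
Net migration: 0–9 − 140 → 6869; 10–19 + 250 → 2118; 20–29 + 150 → 32630; 30–39 − 130 → 74596; 40+ + 40 → 62169
→ [6869, 2118, 32630, 74596, 62169]
Total after period 2: 6869 + 2118 + 32630 + 74596 + 62169 = 178382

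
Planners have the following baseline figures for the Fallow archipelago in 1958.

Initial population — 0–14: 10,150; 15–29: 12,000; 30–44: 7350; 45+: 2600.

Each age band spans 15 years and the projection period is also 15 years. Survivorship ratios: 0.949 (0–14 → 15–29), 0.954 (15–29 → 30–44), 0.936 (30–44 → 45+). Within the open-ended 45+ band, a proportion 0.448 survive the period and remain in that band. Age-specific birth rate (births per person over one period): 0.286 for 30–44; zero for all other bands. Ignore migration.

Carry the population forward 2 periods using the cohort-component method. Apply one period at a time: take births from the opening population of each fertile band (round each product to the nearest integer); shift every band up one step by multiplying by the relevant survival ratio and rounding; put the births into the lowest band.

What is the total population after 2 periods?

28777

[period 1]
Births: 7350 * 0.286 = 2102
15–29: 10150 * 0.949 = 9632
30–44: 12000 * 0.954 = 11448
45+: 7350 * 0.936 + 2600 * 0.448 = 6880 + 1165 = 8045
Population now: 0–14=2102, 15–29=9632, 30–44=11448, 45+=8045
[period 2]
Births: 11448 * 0.286 = 3274
15–29: 2102 * 0.949 = 1995
30–44: 9632 * 0.954 = 9189
45+: 11448 * 0.936 + 8045 * 0.448 = 10715 + 3604 = 14319
Population now: 0–14=3274, 15–29=1995, 30–44=9189, 45+=14319
Total after period 2: 3274 + 1995 + 9189 + 14319 = 28777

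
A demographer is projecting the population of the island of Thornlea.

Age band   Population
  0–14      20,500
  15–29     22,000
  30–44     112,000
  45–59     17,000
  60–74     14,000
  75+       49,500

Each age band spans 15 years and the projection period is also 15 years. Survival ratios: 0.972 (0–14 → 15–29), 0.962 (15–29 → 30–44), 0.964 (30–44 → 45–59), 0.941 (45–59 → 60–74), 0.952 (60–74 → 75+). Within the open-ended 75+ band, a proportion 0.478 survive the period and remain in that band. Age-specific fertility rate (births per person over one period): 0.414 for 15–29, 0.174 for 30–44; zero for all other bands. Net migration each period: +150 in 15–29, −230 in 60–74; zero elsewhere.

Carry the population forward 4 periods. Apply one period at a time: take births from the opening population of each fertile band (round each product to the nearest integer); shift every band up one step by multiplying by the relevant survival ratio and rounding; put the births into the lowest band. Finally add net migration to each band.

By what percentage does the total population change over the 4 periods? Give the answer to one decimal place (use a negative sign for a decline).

— Period 1 —
Births: 22000 × 0.414 = 9108  |  112000 × 0.174 = 19488 → 28596
15–29: 20500 × 0.972 = 19926
30–44: 22000 × 0.962 = 21164
45–59: 112000 × 0.964 = 107968
60–74: 17000 × 0.941 = 15997
75+: 14000 × 0.952 + 49500 × 0.478 = 13328 + 23661 = 36989
Net migration: 15–29 + 150 → 20076; 60–74 − 230 → 15767
Giving 28596 / 20076 / 21164 / 107968 / 15767 / 36989.
— Period 2 —
Births: 20076 × 0.414 = 8311  |  21164 × 0.174 = 3683 → 11994
15–29: 28596 × 0.972 = 27795
30–44: 20076 × 0.962 = 19313
45–59: 21164 × 0.964 = 20402
60–74: 107968 × 0.941 = 101598
75+: 15767 × 0.952 + 36989 × 0.478 = 15010 + 17681 = 32691
Net migration: 15–29 + 150 → 27945; 60–74 − 230 → 101368
Giving 11994 / 27945 / 19313 / 20402 / 101368 / 32691.
— Period 3 —
Births: 27945 × 0.414 = 11569  |  19313 × 0.174 = 3360 → 14929
15–29: 11994 × 0.972 = 11658
30–44: 27945 × 0.962 = 26883
45–59: 19313 × 0.964 = 18618
60–74: 20402 × 0.941 = 19198
75+: 101368 × 0.952 + 32691 × 0.478 = 96502 + 15626 = 112128
Net migration: 15–29 + 150 → 11808; 60–74 − 230 → 18968
Giving 14929 / 11808 / 26883 / 18618 / 18968 / 112128.
— Period 4 —
Births: 11808 × 0.414 = 4889  |  26883 × 0.174 = 4678 → 9567
15–29: 14929 × 0.972 = 14511
30–44: 11808 × 0.962 = 11359
45–59: 26883 × 0.964 = 25915
60–74: 18618 × 0.941 = 17520
75+: 18968 × 0.952 + 112128 × 0.478 = 18058 + 53597 = 71655
Net migration: 15–29 + 150 → 14661; 60–74 − 230 → 17290
Giving 9567 / 14661 / 11359 / 25915 / 17290 / 71655.
Total: 235000 → 150447; change = -84553; percentage change = -36.0%

-36.0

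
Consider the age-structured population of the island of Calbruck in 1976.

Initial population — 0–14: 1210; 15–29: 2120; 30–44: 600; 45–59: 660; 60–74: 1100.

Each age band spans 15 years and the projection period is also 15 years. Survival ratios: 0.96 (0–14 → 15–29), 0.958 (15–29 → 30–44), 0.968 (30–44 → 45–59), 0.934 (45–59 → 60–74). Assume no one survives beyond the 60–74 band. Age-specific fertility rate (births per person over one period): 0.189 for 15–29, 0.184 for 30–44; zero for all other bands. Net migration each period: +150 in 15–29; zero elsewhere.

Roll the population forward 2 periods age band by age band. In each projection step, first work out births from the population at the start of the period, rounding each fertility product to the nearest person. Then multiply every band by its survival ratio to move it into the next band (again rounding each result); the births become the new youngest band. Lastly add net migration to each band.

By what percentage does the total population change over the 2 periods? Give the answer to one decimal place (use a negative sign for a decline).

-11.6

Numbering the groups 1..5 from youngest to oldest:
Period 1:
Births: 2120 × 0.189 = 401 ; 600 × 0.184 = 110 → 511
Group 2: 1210 × 0.96 = 1162
Group 3: 2120 × 0.958 = 2031
Group 4: 600 × 0.968 = 581
Group 5: 660 × 0.934 = 616
Net migration: Group 2 + 150 → 1312
Population now: 0–14=511, 15–29=1312, 30–44=2031, 45–59=581, 60–74=616
Period 2:
Births: 1312 × 0.189 = 248 ; 2031 × 0.184 = 374 → 622
Group 2: 511 × 0.96 = 491
Group 3: 1312 × 0.958 = 1257
Group 4: 2031 × 0.968 = 1966
Group 5: 581 × 0.934 = 543
Net migration: Group 2 + 150 → 641
Population now: 0–14=622, 15–29=641, 30–44=1257, 45–59=1966, 60–74=543
Total: 5690 → 5029; change = -661; percentage change = -11.6%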